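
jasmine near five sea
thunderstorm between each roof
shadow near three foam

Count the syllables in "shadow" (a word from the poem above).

2

"shadow" has 2 syllables.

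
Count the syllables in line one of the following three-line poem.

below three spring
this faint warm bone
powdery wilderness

Line one: "below three spring": 2+1+1 = 4

4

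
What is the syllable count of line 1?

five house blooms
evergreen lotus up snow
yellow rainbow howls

Line 1: five(1) + house(1) + blooms(1) = 3

3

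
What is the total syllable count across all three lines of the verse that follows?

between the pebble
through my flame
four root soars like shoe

13

Line 1: between (2), the (1), pebble (2) → 5
Line 2: through (1), my (1), flame (1) → 3
Line 3: four (1), root (1), soars (1), like (1), shoe (1) → 5
Total: 5 + 3 + 5 = 13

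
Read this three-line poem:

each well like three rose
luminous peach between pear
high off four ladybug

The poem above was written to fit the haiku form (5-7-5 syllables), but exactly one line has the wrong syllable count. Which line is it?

Line 1: each(1) + well(1) + like(1) + three(1) + rose(1) = 5 ✓
Line 2: luminous(3) + peach(1) + between(2) + pear(1) = 7 ✓
Line 3: high(1) + off(1) + four(1) + ladybug(3) = 6 (expected 5)

Line 3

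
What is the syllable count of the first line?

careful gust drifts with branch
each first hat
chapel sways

The first line: careful (2), gust (1), drifts (1), with (1), branch (1) → 6

6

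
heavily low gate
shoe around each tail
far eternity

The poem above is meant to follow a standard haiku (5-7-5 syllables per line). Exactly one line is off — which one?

Line 2

Line 1: heavily (3), low (1), gate (1) → 5 ✓
Line 2: shoe (1), around (2), each (1), tail (1) → 5 (expected 7)
Line 3: far (1), eternity (4) → 5 ✓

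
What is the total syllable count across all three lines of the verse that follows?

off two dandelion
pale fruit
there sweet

10

Line 1: "off two dandelion": 1+1+4 = 6
Line 2: "pale fruit": 1+1 = 2
Line 3: "there sweet": 1+1 = 2
Total: 6 + 2 + 2 = 10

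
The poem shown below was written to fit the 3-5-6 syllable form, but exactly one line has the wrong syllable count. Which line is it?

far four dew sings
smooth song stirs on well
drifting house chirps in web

Line 1: "far four dew sings": 1+1+1+1 = 4 (expected 3)
Line 2: "smooth song stirs on well": 1+1+1+1+1 = 5 ✓
Line 3: "drifting house chirps in web": 2+1+1+1+1 = 6 ✓

The first line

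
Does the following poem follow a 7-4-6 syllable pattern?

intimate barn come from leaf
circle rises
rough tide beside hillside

Yes

Line 1: intimate (3), barn (1), come (1), from (1), leaf (1) → 7 ✓
Line 2: circle (2), rises (2) → 4 ✓
Line 3: rough (1), tide (1), beside (2), hillside (2) → 6 ✓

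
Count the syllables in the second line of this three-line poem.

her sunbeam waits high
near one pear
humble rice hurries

3

The second line: near (1), one (1), pear (1) → 3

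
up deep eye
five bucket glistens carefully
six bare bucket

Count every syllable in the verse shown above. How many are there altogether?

15

Line 1: up(1) + deep(1) + eye(1) = 3
Line 2: five(1) + bucket(2) + glistens(2) + carefully(3) = 8
Line 3: six(1) + bare(1) + bucket(2) = 4
Total: 3 + 8 + 4 = 15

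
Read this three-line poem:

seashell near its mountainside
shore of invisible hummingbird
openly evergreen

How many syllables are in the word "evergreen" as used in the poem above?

"evergreen" has 3 syllables.

3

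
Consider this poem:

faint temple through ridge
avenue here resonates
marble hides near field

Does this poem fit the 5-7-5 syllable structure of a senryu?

Line 1: "faint temple through ridge": 1+2+1+1 = 5 ✓
Line 2: "avenue here resonates": 3+1+3 = 7 ✓
Line 3: "marble hides near field": 2+1+1+1 = 5 ✓

Yes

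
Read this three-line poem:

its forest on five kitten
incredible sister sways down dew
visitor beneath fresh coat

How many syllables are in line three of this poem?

Line three: visitor (3), beneath (2), fresh (1), coat (1) → 7

7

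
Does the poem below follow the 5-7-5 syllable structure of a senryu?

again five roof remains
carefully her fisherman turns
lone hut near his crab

Line 1: again(2) + five(1) + roof(1) + remains(2) = 6 (expected 5)
Line 2: carefully(3) + her(1) + fisherman(3) + turns(1) = 8 (expected 7)
Line 3: lone(1) + hut(1) + near(1) + his(1) + crab(1) = 5 ✓

No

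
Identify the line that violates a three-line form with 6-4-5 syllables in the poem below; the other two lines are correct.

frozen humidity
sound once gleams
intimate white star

Line 2

Line 1: "frozen humidity": 2+4 = 6 ✓
Line 2: "sound once gleams": 1+1+1 = 3 (expected 4)
Line 3: "intimate white star": 3+1+1 = 5 ✓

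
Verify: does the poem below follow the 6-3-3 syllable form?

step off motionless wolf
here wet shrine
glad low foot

Line 1: "step off motionless wolf": 1+1+3+1 = 6 ✓
Line 2: "here wet shrine": 1+1+1 = 3 ✓
Line 3: "glad low foot": 1+1+1 = 3 ✓

Yes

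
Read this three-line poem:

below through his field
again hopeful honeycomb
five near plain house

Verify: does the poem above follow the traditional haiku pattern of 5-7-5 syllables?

No

Line 1: below(2) + through(1) + his(1) + field(1) = 5 ✓
Line 2: again(2) + hopeful(2) + honeycomb(3) = 7 ✓
Line 3: five(1) + near(1) + plain(1) + house(1) = 4 (expected 5)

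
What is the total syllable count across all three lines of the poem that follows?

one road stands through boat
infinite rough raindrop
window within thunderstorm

Line 1: "one road stands through boat": 1+1+1+1+1 = 5
Line 2: "infinite rough raindrop": 3+1+2 = 6
Line 3: "window within thunderstorm": 2+2+3 = 7
Total: 5 + 6 + 7 = 18

18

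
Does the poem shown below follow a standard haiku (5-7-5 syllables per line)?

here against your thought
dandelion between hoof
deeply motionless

Yes

Line 1: "here against your thought": 1+2+1+1 = 5 ✓
Line 2: "dandelion between hoof": 4+2+1 = 7 ✓
Line 3: "deeply motionless": 2+3 = 5 ✓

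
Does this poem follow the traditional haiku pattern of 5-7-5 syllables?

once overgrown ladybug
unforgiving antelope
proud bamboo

No

Line 1: "once overgrown ladybug": 1+3+3 = 7 (expected 5)
Line 2: "unforgiving antelope": 4+3 = 7 ✓
Line 3: "proud bamboo": 1+2 = 3 (expected 5)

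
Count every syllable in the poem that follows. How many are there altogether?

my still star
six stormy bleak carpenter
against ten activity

Line 1: my (1), still (1), star (1) → 3
Line 2: six (1), stormy (2), bleak (1), carpenter (3) → 7
Line 3: against (2), ten (1), activity (4) → 7
Total: 3 + 7 + 7 = 17

17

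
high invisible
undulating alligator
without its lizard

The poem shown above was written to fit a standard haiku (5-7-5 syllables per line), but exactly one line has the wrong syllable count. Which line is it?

Line 1: high(1) + invisible(4) = 5 ✓
Line 2: undulating(4) + alligator(4) = 8 (expected 7)
Line 3: without(2) + its(1) + lizard(2) = 5 ✓

The second line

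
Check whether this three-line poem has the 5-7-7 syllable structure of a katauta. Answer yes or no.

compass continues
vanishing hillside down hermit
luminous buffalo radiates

Line 1: compass (2), continues (3) → 5 ✓
Line 2: vanishing (3), hillside (2), down (1), hermit (2) → 8 (expected 7)
Line 3: luminous (3), buffalo (3), radiates (3) → 9 (expected 7)

No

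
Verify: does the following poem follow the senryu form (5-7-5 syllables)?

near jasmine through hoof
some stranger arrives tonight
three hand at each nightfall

No

Line 1: near(1) + jasmine(2) + through(1) + hoof(1) = 5 ✓
Line 2: some(1) + stranger(2) + arrives(2) + tonight(2) = 7 ✓
Line 3: three(1) + hand(1) + at(1) + each(1) + nightfall(2) = 6 (expected 5)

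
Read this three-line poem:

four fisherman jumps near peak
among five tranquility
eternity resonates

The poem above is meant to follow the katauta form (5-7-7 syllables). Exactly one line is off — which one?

The first line

Line 1: four(1) + fisherman(3) + jumps(1) + near(1) + peak(1) = 7 (expected 5)
Line 2: among(2) + five(1) + tranquility(4) = 7 ✓
Line 3: eternity(4) + resonates(3) = 7 ✓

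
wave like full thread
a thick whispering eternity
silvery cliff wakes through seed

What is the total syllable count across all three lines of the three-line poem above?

Line 1: "wave like full thread": 1+1+1+1 = 4
Line 2: "a thick whispering eternity": 1+1+3+4 = 9
Line 3: "silvery cliff wakes through seed": 3+1+1+1+1 = 7
Total: 4 + 9 + 7 = 20

20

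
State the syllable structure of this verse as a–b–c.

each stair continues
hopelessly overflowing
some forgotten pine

Line 1: "each stair continues": 1+1+3 = 5
Line 2: "hopelessly overflowing": 3+4 = 7
Line 3: "some forgotten pine": 1+3+1 = 5

5–7–5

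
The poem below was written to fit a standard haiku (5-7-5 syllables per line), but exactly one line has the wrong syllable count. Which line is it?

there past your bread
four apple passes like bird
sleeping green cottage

Line 1: there(1) + past(1) + your(1) + bread(1) = 4 (expected 5)
Line 2: four(1) + apple(2) + passes(2) + like(1) + bird(1) = 7 ✓
Line 3: sleeping(2) + green(1) + cottage(2) = 5 ✓

The first line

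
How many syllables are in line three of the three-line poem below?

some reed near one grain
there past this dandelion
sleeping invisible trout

7

Line three: sleeping(2) + invisible(4) + trout(1) = 7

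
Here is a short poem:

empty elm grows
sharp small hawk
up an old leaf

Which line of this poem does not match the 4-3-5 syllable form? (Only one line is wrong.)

Line 1: empty(2) + elm(1) + grows(1) = 4 ✓
Line 2: sharp(1) + small(1) + hawk(1) = 3 ✓
Line 3: up(1) + an(1) + old(1) + leaf(1) = 4 (expected 5)

The third line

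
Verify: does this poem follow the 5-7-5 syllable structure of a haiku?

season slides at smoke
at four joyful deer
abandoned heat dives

Line 1: "season slides at smoke": 2+1+1+1 = 5 ✓
Line 2: "at four joyful deer": 1+1+2+1 = 5 (expected 7)
Line 3: "abandoned heat dives": 3+1+1 = 5 ✓

No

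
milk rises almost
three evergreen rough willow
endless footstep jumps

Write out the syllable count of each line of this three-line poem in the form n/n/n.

Line 1: "milk rises almost": 1+2+2 = 5
Line 2: "three evergreen rough willow": 1+3+1+2 = 7
Line 3: "endless footstep jumps": 2+2+1 = 5

5/7/5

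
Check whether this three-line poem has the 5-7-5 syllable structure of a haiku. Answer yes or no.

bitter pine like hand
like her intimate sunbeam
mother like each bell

Yes

Line 1: bitter (2), pine (1), like (1), hand (1) → 5 ✓
Line 2: like (1), her (1), intimate (3), sunbeam (2) → 7 ✓
Line 3: mother (2), like (1), each (1), bell (1) → 5 ✓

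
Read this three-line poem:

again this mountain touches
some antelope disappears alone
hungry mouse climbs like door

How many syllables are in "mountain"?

2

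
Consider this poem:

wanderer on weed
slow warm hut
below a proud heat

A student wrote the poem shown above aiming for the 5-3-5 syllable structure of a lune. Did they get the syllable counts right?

Yes

Line 1: wanderer (3), on (1), weed (1) → 5 ✓
Line 2: slow (1), warm (1), hut (1) → 3 ✓
Line 3: below (2), a (1), proud (1), heat (1) → 5 ✓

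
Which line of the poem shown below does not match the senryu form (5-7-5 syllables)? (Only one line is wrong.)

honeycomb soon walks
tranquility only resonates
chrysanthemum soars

The second line

Line 1: honeycomb(3) + soon(1) + walks(1) = 5 ✓
Line 2: tranquility(4) + only(2) + resonates(3) = 9 (expected 7)
Line 3: chrysanthemum(4) + soars(1) = 5 ✓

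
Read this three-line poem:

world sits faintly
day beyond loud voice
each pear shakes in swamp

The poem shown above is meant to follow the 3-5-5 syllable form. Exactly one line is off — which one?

Line 1: world(1) + sits(1) + faintly(2) = 4 (expected 3)
Line 2: day(1) + beyond(2) + loud(1) + voice(1) = 5 ✓
Line 3: each(1) + pear(1) + shakes(1) + in(1) + swamp(1) = 5 ✓

The first line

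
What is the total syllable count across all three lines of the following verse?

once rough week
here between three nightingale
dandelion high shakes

Line 1: once (1), rough (1), week (1) → 3
Line 2: here (1), between (2), three (1), nightingale (3) → 7
Line 3: dandelion (4), high (1), shakes (1) → 6
Total: 3 + 7 + 6 = 16

16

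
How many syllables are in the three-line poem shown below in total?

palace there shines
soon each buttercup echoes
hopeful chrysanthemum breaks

Line 1: palace(2) + there(1) + shines(1) = 4
Line 2: soon(1) + each(1) + buttercup(3) + echoes(2) = 7
Line 3: hopeful(2) + chrysanthemum(4) + breaks(1) = 7
Total: 4 + 7 + 7 = 18

18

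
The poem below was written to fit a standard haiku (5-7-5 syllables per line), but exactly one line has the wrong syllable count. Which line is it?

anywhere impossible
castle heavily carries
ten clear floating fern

Line 1: anywhere (3), impossible (4) → 7 (expected 5)
Line 2: castle (2), heavily (3), carries (2) → 7 ✓
Line 3: ten (1), clear (1), floating (2), fern (1) → 5 ✓

Line 1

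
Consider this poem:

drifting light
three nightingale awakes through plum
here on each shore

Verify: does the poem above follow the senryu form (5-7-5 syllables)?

No

Line 1: drifting (2), light (1) → 3 (expected 5)
Line 2: three (1), nightingale (3), awakes (2), through (1), plum (1) → 8 (expected 7)
Line 3: here (1), on (1), each (1), shore (1) → 4 (expected 5)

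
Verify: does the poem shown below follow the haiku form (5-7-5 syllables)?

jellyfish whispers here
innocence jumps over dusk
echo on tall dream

No

Line 1: "jellyfish whispers here": 3+2+1 = 6 (expected 5)
Line 2: "innocence jumps over dusk": 3+1+2+1 = 7 ✓
Line 3: "echo on tall dream": 2+1+1+1 = 5 ✓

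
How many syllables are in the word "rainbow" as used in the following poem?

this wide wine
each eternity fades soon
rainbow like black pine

"rainbow" has 2 syllables.

2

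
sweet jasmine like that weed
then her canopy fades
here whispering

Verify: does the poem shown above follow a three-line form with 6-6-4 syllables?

Line 1: sweet(1) + jasmine(2) + like(1) + that(1) + weed(1) = 6 ✓
Line 2: then(1) + her(1) + canopy(3) + fades(1) = 6 ✓
Line 3: here(1) + whispering(3) = 4 ✓

Yes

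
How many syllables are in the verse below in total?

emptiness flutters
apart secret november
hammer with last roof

Line 1: "emptiness flutters": 3+2 = 5
Line 2: "apart secret november": 2+2+3 = 7
Line 3: "hammer with last roof": 2+1+1+1 = 5
Total: 5 + 7 + 5 = 17

17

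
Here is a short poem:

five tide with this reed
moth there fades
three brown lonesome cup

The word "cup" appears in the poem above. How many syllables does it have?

1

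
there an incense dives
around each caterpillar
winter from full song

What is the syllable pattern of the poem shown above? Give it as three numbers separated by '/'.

5/7/5

Line 1: "there an incense dives": 1+1+2+1 = 5
Line 2: "around each caterpillar": 2+1+4 = 7
Line 3: "winter from full song": 2+1+1+1 = 5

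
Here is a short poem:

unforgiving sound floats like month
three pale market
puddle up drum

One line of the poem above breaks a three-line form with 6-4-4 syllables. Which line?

Line 1: "unforgiving sound floats like month": 4+1+1+1+1 = 8 (expected 6)
Line 2: "three pale market": 1+1+2 = 4 ✓
Line 3: "puddle up drum": 2+1+1 = 4 ✓

The first line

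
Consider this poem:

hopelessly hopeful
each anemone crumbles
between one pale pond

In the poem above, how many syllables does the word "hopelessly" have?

3

"hopelessly" has 3 syllables.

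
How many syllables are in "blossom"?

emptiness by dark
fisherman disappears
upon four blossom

2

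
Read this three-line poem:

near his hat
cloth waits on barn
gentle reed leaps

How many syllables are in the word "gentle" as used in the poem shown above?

2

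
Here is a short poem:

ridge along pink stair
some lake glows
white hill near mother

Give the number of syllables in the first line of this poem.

The first line: "ridge along pink stair": 1+2+1+1 = 5

5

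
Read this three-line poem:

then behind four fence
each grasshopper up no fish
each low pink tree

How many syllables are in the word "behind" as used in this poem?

2

"behind" has 2 syllables.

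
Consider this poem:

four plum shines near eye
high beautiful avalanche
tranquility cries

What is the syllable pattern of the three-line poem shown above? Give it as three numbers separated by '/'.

Line 1: four(1) + plum(1) + shines(1) + near(1) + eye(1) = 5
Line 2: high(1) + beautiful(3) + avalanche(3) = 7
Line 3: tranquility(4) + cries(1) = 5

5/7/5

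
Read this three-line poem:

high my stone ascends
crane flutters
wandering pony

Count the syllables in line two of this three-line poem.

3

Line two: crane (1), flutters (2) → 3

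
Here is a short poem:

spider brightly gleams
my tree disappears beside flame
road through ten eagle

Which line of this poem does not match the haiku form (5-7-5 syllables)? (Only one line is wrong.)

Line 1: "spider brightly gleams": 2+2+1 = 5 ✓
Line 2: "my tree disappears beside flame": 1+1+3+2+1 = 8 (expected 7)
Line 3: "road through ten eagle": 1+1+1+2 = 5 ✓

Line 2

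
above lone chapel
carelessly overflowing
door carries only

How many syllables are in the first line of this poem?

5

The first line: above(2) + lone(1) + chapel(2) = 5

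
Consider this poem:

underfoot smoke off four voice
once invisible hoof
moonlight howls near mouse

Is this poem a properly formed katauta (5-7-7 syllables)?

Line 1: "underfoot smoke off four voice": 3+1+1+1+1 = 7 (expected 5)
Line 2: "once invisible hoof": 1+4+1 = 6 (expected 7)
Line 3: "moonlight howls near mouse": 2+1+1+1 = 5 (expected 7)

No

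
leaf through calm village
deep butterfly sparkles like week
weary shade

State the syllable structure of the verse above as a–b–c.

5–8–3

Line 1: leaf(1) + through(1) + calm(1) + village(2) = 5
Line 2: deep(1) + butterfly(3) + sparkles(2) + like(1) + week(1) = 8
Line 3: weary(2) + shade(1) = 3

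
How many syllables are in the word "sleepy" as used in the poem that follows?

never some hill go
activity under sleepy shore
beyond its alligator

"sleepy" has 2 syllables.

2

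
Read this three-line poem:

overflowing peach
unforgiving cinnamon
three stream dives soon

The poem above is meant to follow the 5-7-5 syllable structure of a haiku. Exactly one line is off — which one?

Line 3

Line 1: overflowing (4), peach (1) → 5 ✓
Line 2: unforgiving (4), cinnamon (3) → 7 ✓
Line 3: three (1), stream (1), dives (1), soon (1) → 4 (expected 5)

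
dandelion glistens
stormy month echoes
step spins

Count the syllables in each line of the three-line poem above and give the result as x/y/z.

Line 1: dandelion (4), glistens (2) → 6
Line 2: stormy (2), month (1), echoes (2) → 5
Line 3: step (1), spins (1) → 2

6/5/2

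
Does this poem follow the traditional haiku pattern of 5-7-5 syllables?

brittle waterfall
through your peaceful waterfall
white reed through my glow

Yes

Line 1: brittle(2) + waterfall(3) = 5 ✓
Line 2: through(1) + your(1) + peaceful(2) + waterfall(3) = 7 ✓
Line 3: white(1) + reed(1) + through(1) + my(1) + glow(1) = 5 ✓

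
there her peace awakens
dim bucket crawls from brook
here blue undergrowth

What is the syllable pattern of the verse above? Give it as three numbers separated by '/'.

6/6/5

Line 1: "there her peace awakens": 1+1+1+3 = 6
Line 2: "dim bucket crawls from brook": 1+2+1+1+1 = 6
Line 3: "here blue undergrowth": 1+1+3 = 5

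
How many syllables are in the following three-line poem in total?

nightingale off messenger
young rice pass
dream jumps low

13

Line 1: "nightingale off messenger": 3+1+3 = 7
Line 2: "young rice pass": 1+1+1 = 3
Line 3: "dream jumps low": 1+1+1 = 3
Total: 7 + 3 + 3 = 13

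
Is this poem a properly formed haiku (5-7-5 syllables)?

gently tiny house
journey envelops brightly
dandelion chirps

Line 1: gently(2) + tiny(2) + house(1) = 5 ✓
Line 2: journey(2) + envelops(3) + brightly(2) = 7 ✓
Line 3: dandelion(4) + chirps(1) = 5 ✓

Yes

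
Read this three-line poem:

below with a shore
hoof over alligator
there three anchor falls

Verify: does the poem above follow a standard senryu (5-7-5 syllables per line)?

Yes

Line 1: below (2), with (1), a (1), shore (1) → 5 ✓
Line 2: hoof (1), over (2), alligator (4) → 7 ✓
Line 3: there (1), three (1), anchor (2), falls (1) → 5 ✓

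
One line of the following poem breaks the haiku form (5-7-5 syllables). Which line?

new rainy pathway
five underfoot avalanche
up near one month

Line 1: new (1), rainy (2), pathway (2) → 5 ✓
Line 2: five (1), underfoot (3), avalanche (3) → 7 ✓
Line 3: up (1), near (1), one (1), month (1) → 4 (expected 5)

The third line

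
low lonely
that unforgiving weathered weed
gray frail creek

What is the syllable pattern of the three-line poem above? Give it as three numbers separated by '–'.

3–8–3

Line 1: "low lonely": 1+2 = 3
Line 2: "that unforgiving weathered weed": 1+4+2+1 = 8
Line 3: "gray frail creek": 1+1+1 = 3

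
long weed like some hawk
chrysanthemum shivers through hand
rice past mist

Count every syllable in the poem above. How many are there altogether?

16

Line 1: long(1) + weed(1) + like(1) + some(1) + hawk(1) = 5
Line 2: chrysanthemum(4) + shivers(2) + through(1) + hand(1) = 8
Line 3: rice(1) + past(1) + mist(1) = 3
Total: 5 + 8 + 3 = 16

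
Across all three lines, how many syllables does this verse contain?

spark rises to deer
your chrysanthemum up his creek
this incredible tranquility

22

Line 1: "spark rises to deer": 1+2+1+1 = 5
Line 2: "your chrysanthemum up his creek": 1+4+1+1+1 = 8
Line 3: "this incredible tranquility": 1+4+4 = 9
Total: 5 + 8 + 9 = 22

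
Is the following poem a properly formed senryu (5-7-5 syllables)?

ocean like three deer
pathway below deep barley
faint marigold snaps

Line 1: "ocean like three deer": 2+1+1+1 = 5 ✓
Line 2: "pathway below deep barley": 2+2+1+2 = 7 ✓
Line 3: "faint marigold snaps": 1+3+1 = 5 ✓

Yes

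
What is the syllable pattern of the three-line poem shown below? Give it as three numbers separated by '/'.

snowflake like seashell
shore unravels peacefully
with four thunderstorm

Line 1: snowflake(2) + like(1) + seashell(2) = 5
Line 2: shore(1) + unravels(3) + peacefully(3) = 7
Line 3: with(1) + four(1) + thunderstorm(3) = 5

5/7/5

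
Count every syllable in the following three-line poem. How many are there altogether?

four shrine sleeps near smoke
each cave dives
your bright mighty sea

Line 1: "four shrine sleeps near smoke": 1+1+1+1+1 = 5
Line 2: "each cave dives": 1+1+1 = 3
Line 3: "your bright mighty sea": 1+1+2+1 = 5
Total: 5 + 3 + 5 = 13

13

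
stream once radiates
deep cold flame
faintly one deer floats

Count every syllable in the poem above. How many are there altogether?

13

Line 1: "stream once radiates": 1+1+3 = 5
Line 2: "deep cold flame": 1+1+1 = 3
Line 3: "faintly one deer floats": 2+1+1+1 = 5
Total: 5 + 3 + 5 = 13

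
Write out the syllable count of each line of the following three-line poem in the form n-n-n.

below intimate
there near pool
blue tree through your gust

Line 1: "below intimate": 2+3 = 5
Line 2: "there near pool": 1+1+1 = 3
Line 3: "blue tree through your gust": 1+1+1+1+1 = 5

5-3-5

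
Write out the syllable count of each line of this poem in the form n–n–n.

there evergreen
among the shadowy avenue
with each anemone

4–9–6

Line 1: there (1), evergreen (3) → 4
Line 2: among (2), the (1), shadowy (3), avenue (3) → 9
Line 3: with (1), each (1), anemone (4) → 6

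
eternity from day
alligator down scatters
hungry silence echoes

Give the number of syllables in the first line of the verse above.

6

The first line: eternity(4) + from(1) + day(1) = 6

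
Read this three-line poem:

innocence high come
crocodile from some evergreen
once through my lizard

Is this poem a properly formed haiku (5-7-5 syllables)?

No

Line 1: innocence(3) + high(1) + come(1) = 5 ✓
Line 2: crocodile(3) + from(1) + some(1) + evergreen(3) = 8 (expected 7)
Line 3: once(1) + through(1) + my(1) + lizard(2) = 5 ✓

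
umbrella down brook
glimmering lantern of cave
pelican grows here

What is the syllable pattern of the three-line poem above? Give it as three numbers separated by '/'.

Line 1: umbrella(3) + down(1) + brook(1) = 5
Line 2: glimmering(3) + lantern(2) + of(1) + cave(1) = 7
Line 3: pelican(3) + grows(1) + here(1) = 5

5/7/5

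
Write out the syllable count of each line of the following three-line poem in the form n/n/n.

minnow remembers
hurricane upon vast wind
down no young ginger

Line 1: "minnow remembers": 2+3 = 5
Line 2: "hurricane upon vast wind": 3+2+1+1 = 7
Line 3: "down no young ginger": 1+1+1+2 = 5

5/7/5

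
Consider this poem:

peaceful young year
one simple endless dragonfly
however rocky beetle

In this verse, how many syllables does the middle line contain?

The middle line: one(1) + simple(2) + endless(2) + dragonfly(3) = 8

8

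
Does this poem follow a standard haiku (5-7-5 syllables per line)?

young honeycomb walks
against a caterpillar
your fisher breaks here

Line 1: young (1), honeycomb (3), walks (1) → 5 ✓
Line 2: against (2), a (1), caterpillar (4) → 7 ✓
Line 3: your (1), fisher (2), breaks (1), here (1) → 5 ✓

Yes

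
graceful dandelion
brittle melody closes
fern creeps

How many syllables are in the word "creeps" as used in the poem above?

1

"creeps" has 1 syllable.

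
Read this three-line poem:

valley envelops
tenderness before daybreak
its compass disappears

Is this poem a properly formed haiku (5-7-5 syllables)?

Line 1: valley (2), envelops (3) → 5 ✓
Line 2: tenderness (3), before (2), daybreak (2) → 7 ✓
Line 3: its (1), compass (2), disappears (3) → 6 (expected 5)

No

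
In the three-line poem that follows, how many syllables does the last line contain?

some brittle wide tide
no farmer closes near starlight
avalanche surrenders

6

The last line: avalanche(3) + surrenders(3) = 6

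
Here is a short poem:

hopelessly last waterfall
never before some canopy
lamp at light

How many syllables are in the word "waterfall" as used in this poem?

3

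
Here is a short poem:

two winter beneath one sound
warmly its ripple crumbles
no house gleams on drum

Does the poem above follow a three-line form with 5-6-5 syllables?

No

Line 1: two (1), winter (2), beneath (2), one (1), sound (1) → 7 (expected 5)
Line 2: warmly (2), its (1), ripple (2), crumbles (2) → 7 (expected 6)
Line 3: no (1), house (1), gleams (1), on (1), drum (1) → 5 ✓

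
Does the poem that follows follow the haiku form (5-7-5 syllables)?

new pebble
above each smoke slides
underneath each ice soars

No

Line 1: new(1) + pebble(2) = 3 (expected 5)
Line 2: above(2) + each(1) + smoke(1) + slides(1) = 5 (expected 7)
Line 3: underneath(3) + each(1) + ice(1) + soars(1) = 6 (expected 5)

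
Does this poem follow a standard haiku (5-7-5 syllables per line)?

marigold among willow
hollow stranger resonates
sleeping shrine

No

Line 1: marigold(3) + among(2) + willow(2) = 7 (expected 5)
Line 2: hollow(2) + stranger(2) + resonates(3) = 7 ✓
Line 3: sleeping(2) + shrine(1) = 3 (expected 5)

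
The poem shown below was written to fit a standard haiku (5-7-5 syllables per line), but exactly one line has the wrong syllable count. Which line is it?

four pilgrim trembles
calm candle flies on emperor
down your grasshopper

Line 1: four (1), pilgrim (2), trembles (2) → 5 ✓
Line 2: calm (1), candle (2), flies (1), on (1), emperor (3) → 8 (expected 7)
Line 3: down (1), your (1), grasshopper (3) → 5 ✓

Line 2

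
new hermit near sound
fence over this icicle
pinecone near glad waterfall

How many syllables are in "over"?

2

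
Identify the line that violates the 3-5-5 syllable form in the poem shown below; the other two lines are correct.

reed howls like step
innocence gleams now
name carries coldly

Line 1: reed(1) + howls(1) + like(1) + step(1) = 4 (expected 3)
Line 2: innocence(3) + gleams(1) + now(1) = 5 ✓
Line 3: name(1) + carries(2) + coldly(2) = 5 ✓

Line 1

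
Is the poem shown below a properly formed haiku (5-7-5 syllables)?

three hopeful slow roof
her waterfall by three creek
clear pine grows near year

Line 1: three(1) + hopeful(2) + slow(1) + roof(1) = 5 ✓
Line 2: her(1) + waterfall(3) + by(1) + three(1) + creek(1) = 7 ✓
Line 3: clear(1) + pine(1) + grows(1) + near(1) + year(1) = 5 ✓

Yes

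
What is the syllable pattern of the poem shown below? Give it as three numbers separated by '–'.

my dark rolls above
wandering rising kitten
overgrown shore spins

5–7–5

Line 1: "my dark rolls above": 1+1+1+2 = 5
Line 2: "wandering rising kitten": 3+2+2 = 7
Line 3: "overgrown shore spins": 3+1+1 = 5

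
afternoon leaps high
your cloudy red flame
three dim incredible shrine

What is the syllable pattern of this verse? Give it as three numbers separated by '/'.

Line 1: "afternoon leaps high": 3+1+1 = 5
Line 2: "your cloudy red flame": 1+2+1+1 = 5
Line 3: "three dim incredible shrine": 1+1+4+1 = 7

5/5/7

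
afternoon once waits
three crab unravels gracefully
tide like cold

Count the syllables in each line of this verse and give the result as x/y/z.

Line 1: "afternoon once waits": 3+1+1 = 5
Line 2: "three crab unravels gracefully": 1+1+3+3 = 8
Line 3: "tide like cold": 1+1+1 = 3

5/8/3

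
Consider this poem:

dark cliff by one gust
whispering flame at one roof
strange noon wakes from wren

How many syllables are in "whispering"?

3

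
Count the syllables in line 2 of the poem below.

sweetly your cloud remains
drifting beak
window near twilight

3

Line 2: drifting (2), beak (1) → 3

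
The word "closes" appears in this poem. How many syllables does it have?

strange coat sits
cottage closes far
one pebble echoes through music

2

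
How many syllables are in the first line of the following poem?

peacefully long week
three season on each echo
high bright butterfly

5

The first line: peacefully(3) + long(1) + week(1) = 5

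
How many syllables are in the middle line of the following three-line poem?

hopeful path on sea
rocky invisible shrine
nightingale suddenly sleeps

7

The middle line: rocky(2) + invisible(4) + shrine(1) = 7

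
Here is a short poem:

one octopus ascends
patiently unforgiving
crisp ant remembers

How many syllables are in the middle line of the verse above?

7

The middle line: "patiently unforgiving": 3+4 = 7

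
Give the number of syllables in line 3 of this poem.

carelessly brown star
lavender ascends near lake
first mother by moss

5

Line 3: first(1) + mother(2) + by(1) + moss(1) = 5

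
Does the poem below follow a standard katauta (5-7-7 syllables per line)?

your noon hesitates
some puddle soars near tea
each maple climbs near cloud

Line 1: your (1), noon (1), hesitates (3) → 5 ✓
Line 2: some (1), puddle (2), soars (1), near (1), tea (1) → 6 (expected 7)
Line 3: each (1), maple (2), climbs (1), near (1), cloud (1) → 6 (expected 7)

No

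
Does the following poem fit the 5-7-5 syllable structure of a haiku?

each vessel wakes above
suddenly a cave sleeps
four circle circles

No

Line 1: "each vessel wakes above": 1+2+1+2 = 6 (expected 5)
Line 2: "suddenly a cave sleeps": 3+1+1+1 = 6 (expected 7)
Line 3: "four circle circles": 1+2+2 = 5 ✓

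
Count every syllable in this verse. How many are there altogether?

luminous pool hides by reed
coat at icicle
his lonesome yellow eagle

19

Line 1: "luminous pool hides by reed": 3+1+1+1+1 = 7
Line 2: "coat at icicle": 1+1+3 = 5
Line 3: "his lonesome yellow eagle": 1+2+2+2 = 7
Total: 7 + 5 + 7 = 19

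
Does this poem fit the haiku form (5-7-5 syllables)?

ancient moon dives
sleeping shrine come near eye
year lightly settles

Line 1: ancient (2), moon (1), dives (1) → 4 (expected 5)
Line 2: sleeping (2), shrine (1), come (1), near (1), eye (1) → 6 (expected 7)
Line 3: year (1), lightly (2), settles (2) → 5 ✓

No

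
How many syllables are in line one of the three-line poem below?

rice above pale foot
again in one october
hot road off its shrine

5

Line one: "rice above pale foot": 1+2+1+1 = 5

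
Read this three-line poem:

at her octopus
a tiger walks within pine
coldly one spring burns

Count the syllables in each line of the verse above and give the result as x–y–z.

5–7–5

Line 1: "at her octopus": 1+1+3 = 5
Line 2: "a tiger walks within pine": 1+2+1+2+1 = 7
Line 3: "coldly one spring burns": 2+1+1+1 = 5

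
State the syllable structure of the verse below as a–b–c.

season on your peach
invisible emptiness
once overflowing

Line 1: season (2), on (1), your (1), peach (1) → 5
Line 2: invisible (4), emptiness (3) → 7
Line 3: once (1), overflowing (4) → 5

5–7–5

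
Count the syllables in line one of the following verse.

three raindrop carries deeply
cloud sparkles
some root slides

Line one: three (1), raindrop (2), carries (2), deeply (2) → 7

7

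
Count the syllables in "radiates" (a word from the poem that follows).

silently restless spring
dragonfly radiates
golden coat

3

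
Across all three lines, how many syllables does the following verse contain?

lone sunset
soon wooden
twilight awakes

Line 1: "lone sunset": 1+2 = 3
Line 2: "soon wooden": 1+2 = 3
Line 3: "twilight awakes": 2+2 = 4
Total: 3 + 3 + 4 = 10

10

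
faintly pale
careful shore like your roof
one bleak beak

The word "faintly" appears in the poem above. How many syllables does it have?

2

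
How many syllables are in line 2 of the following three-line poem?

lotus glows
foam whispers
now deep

3

Line 2: foam(1) + whispers(2) = 3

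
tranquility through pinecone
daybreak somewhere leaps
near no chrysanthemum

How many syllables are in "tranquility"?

4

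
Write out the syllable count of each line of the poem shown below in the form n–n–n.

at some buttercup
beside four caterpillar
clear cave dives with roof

Line 1: "at some buttercup": 1+1+3 = 5
Line 2: "beside four caterpillar": 2+1+4 = 7
Line 3: "clear cave dives with roof": 1+1+1+1+1 = 5

5–7–5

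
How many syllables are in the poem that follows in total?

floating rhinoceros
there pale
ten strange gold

Line 1: "floating rhinoceros": 2+4 = 6
Line 2: "there pale": 1+1 = 2
Line 3: "ten strange gold": 1+1+1 = 3
Total: 6 + 2 + 3 = 11

11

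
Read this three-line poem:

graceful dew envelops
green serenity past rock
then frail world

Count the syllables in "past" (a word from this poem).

1

"past" has 1 syllable.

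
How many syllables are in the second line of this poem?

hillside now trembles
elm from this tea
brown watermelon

4

The second line: elm (1), from (1), this (1), tea (1) → 4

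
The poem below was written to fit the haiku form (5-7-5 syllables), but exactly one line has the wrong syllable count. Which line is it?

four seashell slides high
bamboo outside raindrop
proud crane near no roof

Line 1: four(1) + seashell(2) + slides(1) + high(1) = 5 ✓
Line 2: bamboo(2) + outside(2) + raindrop(2) = 6 (expected 7)
Line 3: proud(1) + crane(1) + near(1) + no(1) + roof(1) = 5 ✓

Line 2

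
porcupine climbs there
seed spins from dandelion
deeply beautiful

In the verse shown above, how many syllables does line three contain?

Line three: deeply(2) + beautiful(3) = 5

5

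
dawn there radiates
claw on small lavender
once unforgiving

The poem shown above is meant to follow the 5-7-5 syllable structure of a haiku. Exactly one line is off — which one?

Line 2

Line 1: dawn(1) + there(1) + radiates(3) = 5 ✓
Line 2: claw(1) + on(1) + small(1) + lavender(3) = 6 (expected 7)
Line 3: once(1) + unforgiving(4) = 5 ✓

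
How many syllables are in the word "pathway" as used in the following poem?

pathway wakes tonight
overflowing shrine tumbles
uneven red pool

2

"pathway" has 2 syllables.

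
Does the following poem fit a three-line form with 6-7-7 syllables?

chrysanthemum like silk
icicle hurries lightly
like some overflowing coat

Yes

Line 1: chrysanthemum (4), like (1), silk (1) → 6 ✓
Line 2: icicle (3), hurries (2), lightly (2) → 7 ✓
Line 3: like (1), some (1), overflowing (4), coat (1) → 7 ✓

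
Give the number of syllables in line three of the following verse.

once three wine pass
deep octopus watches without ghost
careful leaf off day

Line three: careful (2), leaf (1), off (1), day (1) → 5

5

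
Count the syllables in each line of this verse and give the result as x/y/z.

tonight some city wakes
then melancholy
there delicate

Line 1: tonight (2), some (1), city (2), wakes (1) → 6
Line 2: then (1), melancholy (4) → 5
Line 3: there (1), delicate (3) → 4

6/5/4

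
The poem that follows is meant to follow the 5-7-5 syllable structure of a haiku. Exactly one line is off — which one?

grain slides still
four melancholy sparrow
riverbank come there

Line 1: grain(1) + slides(1) + still(1) = 3 (expected 5)
Line 2: four(1) + melancholy(4) + sparrow(2) = 7 ✓
Line 3: riverbank(3) + come(1) + there(1) = 5 ✓

Line 1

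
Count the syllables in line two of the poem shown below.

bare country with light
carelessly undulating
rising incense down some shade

7

Line two: carelessly (3), undulating (4) → 7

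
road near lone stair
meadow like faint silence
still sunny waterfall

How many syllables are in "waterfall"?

3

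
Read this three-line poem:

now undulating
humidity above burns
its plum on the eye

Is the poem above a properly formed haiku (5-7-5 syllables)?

Line 1: "now undulating": 1+4 = 5 ✓
Line 2: "humidity above burns": 4+2+1 = 7 ✓
Line 3: "its plum on the eye": 1+1+1+1+1 = 5 ✓

Yes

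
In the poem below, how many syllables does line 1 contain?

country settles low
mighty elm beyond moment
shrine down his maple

5

Line 1: country(2) + settles(2) + low(1) = 5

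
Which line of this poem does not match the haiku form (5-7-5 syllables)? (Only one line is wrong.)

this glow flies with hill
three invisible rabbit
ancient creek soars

The third line

Line 1: "this glow flies with hill": 1+1+1+1+1 = 5 ✓
Line 2: "three invisible rabbit": 1+4+2 = 7 ✓
Line 3: "ancient creek soars": 2+1+1 = 4 (expected 5)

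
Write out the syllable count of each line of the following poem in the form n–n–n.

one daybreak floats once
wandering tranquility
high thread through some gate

Line 1: one(1) + daybreak(2) + floats(1) + once(1) = 5
Line 2: wandering(3) + tranquility(4) = 7
Line 3: high(1) + thread(1) + through(1) + some(1) + gate(1) = 5

5–7–5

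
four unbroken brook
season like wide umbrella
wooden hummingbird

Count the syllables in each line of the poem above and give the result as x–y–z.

Line 1: four (1), unbroken (3), brook (1) → 5
Line 2: season (2), like (1), wide (1), umbrella (3) → 7
Line 3: wooden (2), hummingbird (3) → 5

5–7–5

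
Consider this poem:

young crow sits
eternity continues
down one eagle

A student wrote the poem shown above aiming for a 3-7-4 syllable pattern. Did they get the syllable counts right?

Line 1: "young crow sits": 1+1+1 = 3 ✓
Line 2: "eternity continues": 4+3 = 7 ✓
Line 3: "down one eagle": 1+1+2 = 4 ✓

Yes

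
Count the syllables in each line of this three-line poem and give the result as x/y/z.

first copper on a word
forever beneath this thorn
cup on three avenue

Line 1: "first copper on a word": 1+2+1+1+1 = 6
Line 2: "forever beneath this thorn": 3+2+1+1 = 7
Line 3: "cup on three avenue": 1+1+1+3 = 6

6/7/6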